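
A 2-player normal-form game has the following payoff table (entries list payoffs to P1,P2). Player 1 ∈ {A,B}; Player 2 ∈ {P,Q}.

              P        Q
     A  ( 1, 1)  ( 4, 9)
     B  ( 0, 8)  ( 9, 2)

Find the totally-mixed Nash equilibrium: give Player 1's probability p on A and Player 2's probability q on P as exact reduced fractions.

(p,q) = (3/7, 5/6)

P1 indiff ⇒ q·1+(1-q)·4 = q·0+(1-q)·9 ⇒ q(1) = (1-q)(5) ⇒ q = 5/6
P2 indiff ⇒ p·1+(1-p)·8 = p·9+(1-p)·2 ⇒ p(-8) = (1-p)(-6) ⇒ p = 3/7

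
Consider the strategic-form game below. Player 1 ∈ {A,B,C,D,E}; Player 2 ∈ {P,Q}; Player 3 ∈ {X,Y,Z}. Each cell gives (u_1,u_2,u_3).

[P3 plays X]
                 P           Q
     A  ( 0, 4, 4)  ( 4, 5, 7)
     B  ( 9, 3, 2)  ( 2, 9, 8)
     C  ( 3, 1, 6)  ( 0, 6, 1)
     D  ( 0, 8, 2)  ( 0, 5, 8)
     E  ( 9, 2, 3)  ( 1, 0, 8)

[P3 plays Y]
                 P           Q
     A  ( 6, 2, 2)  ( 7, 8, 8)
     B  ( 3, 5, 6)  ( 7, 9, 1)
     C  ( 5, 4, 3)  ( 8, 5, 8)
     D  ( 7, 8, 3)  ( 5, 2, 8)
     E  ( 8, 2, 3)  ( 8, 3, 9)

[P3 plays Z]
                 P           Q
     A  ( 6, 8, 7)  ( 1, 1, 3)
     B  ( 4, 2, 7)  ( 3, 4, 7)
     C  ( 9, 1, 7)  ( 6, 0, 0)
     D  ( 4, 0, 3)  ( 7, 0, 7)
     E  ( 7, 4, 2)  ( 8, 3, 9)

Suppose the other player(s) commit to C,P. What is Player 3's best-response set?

u_3(X vs C,P) = 6
u_3(Y vs C,P) = 3
u_3(Z vs C,P) = 7
max payoff 7 at {Z}

argmax u_3 = {Z}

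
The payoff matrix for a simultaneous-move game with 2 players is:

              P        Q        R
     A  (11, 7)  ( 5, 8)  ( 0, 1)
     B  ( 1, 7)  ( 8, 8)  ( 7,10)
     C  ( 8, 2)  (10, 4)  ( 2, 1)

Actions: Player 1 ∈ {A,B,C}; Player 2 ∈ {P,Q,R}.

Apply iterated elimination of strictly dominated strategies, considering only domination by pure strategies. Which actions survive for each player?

P2 drop P (Q beats it: A:8>7 B:8>7 C:4>2)
P1 drop A (B beats it: Q:8>5 R:7>0)
P1→{B,C} P2→{Q,R}

IESDS → P1:{B,C} P2:{Q,R}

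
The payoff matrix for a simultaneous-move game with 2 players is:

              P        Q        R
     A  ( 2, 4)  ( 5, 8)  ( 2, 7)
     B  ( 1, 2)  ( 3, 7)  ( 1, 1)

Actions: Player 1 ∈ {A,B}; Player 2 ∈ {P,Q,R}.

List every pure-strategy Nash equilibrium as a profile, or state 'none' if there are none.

Nash profiles: (A,Q)

(A,P): not NE [P2→Q gives 8>4]
(A,Q): NE
(A,R): not NE [P2→Q gives 8>7]
(B,P): not NE [P1→A gives 2>1; P2→Q gives 7>2]
(B,Q): not NE [P1→A gives 5>3]
(B,R): not NE [P1→A gives 2>1; P2→Q gives 7>1]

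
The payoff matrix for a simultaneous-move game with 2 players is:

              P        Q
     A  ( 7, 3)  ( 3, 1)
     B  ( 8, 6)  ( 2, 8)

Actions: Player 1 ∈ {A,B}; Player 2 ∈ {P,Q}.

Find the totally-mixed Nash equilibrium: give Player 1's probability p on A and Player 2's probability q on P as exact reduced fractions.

P1 indiff ⇒ q·7+(1-q)·3 = q·8+(1-q)·2 ⇒ q(-1) = (1-q)(-1) ⇒ q = 1/2
P2 indiff ⇒ p·3+(1-p)·6 = p·1+(1-p)·8 ⇒ p(2) = (1-p)(2) ⇒ p = 1/2

P1 mixes 1/2 on A; P2 mixes 1/2 on P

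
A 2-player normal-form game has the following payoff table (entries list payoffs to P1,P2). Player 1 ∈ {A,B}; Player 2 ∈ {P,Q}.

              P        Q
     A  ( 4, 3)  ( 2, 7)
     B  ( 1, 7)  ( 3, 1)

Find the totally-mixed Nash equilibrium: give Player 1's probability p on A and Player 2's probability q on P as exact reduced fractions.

P1 mixes 3/5 on A; P2 mixes 1/4 on P

P1 indiff ⇒ q·4+(1-q)·2 = q·1+(1-q)·3 ⇒ q(3) = (1-q)(1) ⇒ q = 1/4
P2 indiff ⇒ p·3+(1-p)·7 = p·7+(1-p)·1 ⇒ p(-4) = (1-p)(-6) ⇒ p = 3/5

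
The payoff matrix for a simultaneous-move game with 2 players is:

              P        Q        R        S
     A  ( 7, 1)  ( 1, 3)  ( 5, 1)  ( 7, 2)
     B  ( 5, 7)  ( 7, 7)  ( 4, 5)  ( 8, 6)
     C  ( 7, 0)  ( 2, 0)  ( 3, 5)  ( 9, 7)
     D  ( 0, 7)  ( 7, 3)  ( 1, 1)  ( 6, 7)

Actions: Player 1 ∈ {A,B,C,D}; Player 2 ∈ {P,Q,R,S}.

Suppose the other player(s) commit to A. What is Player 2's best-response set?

argmax u_2 = {Q}

u_2(P vs A) = 1
u_2(Q vs A) = 3
u_2(R vs A) = 1
u_2(S vs A) = 2
max payoff 3 at {Q}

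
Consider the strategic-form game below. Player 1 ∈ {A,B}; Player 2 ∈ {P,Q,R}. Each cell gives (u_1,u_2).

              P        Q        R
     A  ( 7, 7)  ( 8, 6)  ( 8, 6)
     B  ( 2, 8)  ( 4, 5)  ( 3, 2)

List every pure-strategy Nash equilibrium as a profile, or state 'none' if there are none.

NE set: (A,P)

(A,P): NE
(A,Q): not NE [P2→P gives 7>6]
(A,R): not NE [P2→P gives 7>6]
(B,P): not NE [P1→A gives 7>2]
(B,Q): not NE [P1→A gives 8>4; P2→P gives 8>5]
(B,R): not NE [P1→A gives 8>3; P2→P gives 8>2]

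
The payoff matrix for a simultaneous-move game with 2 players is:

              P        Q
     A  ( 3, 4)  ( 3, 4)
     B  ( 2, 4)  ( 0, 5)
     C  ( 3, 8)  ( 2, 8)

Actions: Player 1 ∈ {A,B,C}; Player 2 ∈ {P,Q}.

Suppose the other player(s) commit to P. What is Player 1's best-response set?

argmax u_1 = {A,C}

u_1(A vs P) = 3
u_1(B vs P) = 2
u_1(C vs P) = 3
max payoff 3 at {A,C}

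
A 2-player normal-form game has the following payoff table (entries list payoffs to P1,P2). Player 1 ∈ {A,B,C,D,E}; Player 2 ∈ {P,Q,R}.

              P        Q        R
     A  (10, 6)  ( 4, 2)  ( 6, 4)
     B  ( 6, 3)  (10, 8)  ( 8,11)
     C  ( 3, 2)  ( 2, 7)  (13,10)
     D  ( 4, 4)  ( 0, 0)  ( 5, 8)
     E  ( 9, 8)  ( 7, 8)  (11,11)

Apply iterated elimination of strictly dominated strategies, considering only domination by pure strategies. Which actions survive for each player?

P1 drop D (A beats it: P:10>4 Q:4>0 R:6>5)
P2 drop Q (R beats it: A:4>2 B:11>8 C:10>7 E:11>8)
P1 drop B (E beats it: P:9>6 R:11>8)
P1→{A,C,E} P2→{P,R}

IESDS → P1:{A,C,E} P2:{P,R}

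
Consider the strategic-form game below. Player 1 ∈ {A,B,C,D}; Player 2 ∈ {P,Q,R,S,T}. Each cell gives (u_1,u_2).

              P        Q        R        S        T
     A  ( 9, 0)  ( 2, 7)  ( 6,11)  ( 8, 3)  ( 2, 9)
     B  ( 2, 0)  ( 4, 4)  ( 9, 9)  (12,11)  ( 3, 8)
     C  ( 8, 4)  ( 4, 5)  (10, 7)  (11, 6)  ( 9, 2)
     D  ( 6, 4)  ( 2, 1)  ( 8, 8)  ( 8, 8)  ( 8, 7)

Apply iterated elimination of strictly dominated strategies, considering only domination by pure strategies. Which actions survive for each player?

Survivors P1:{B,C} P2:{R,S}

P1 drop D (C beats it: P:8>6 Q:4>2 R:10>8 S:11>8 T:9>8)
P2 drop P (Q beats it: A:7>0 B:4>0 C:5>4)
P1 drop A (B beats it: Q:4>2 R:9>6 S:12>8 T:3>2)
P2 drop Q (R beats it: B:9>4 C:7>5)
P2 drop T (R beats it: B:9>8 C:7>2)
P1→{B,C} P2→{R,S}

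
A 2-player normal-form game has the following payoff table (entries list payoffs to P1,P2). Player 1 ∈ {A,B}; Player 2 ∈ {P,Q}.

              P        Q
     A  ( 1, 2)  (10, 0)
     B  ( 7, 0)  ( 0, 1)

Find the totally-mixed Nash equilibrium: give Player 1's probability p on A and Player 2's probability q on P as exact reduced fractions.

P1 indiff ⇒ q·1+(1-q)·10 = q·7+(1-q)·0 ⇒ q(-6) = (1-q)(-10) ⇒ q = 5/8
P2 indiff ⇒ p·2+(1-p)·0 = p·0+(1-p)·1 ⇒ p(2) = (1-p)(1) ⇒ p = 1/3

P1 mixes 1/3 on A; P2 mixes 5/8 on P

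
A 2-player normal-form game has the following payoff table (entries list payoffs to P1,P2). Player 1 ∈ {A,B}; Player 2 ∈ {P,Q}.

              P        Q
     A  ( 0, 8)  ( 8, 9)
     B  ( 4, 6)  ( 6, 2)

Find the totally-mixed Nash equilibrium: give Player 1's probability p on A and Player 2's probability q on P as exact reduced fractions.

p=4/5, q=1/3

P1 indiff ⇒ q·0+(1-q)·8 = q·4+(1-q)·6 ⇒ q(-4) = (1-q)(-2) ⇒ q = 1/3
P2 indiff ⇒ p·8+(1-p)·6 = p·9+(1-p)·2 ⇒ p(-1) = (1-p)(-4) ⇒ p = 4/5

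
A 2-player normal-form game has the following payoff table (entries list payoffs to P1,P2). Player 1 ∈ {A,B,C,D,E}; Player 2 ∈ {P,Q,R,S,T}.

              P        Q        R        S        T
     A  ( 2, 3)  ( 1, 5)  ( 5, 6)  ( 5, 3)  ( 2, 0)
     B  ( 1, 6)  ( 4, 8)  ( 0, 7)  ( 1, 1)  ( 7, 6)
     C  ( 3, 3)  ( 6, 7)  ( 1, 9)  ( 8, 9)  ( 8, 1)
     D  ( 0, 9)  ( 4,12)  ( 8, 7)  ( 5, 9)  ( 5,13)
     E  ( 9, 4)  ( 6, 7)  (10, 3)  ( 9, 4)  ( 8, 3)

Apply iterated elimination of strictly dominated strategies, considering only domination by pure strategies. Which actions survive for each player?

P1 drop A (E beats it: P:9>2 Q:6>1 R:10>5 S:9>5 T:8>2)
P1 drop B (C beats it: P:3>1 Q:6>4 R:1>0 S:8>1 T:8>7)
P1 drop D (E beats it: P:9>0 Q:6>4 R:10>8 S:9>5 T:8>5)
P2 drop P (Q beats it: C:7>3 E:7>4)
P2 drop T (Q beats it: C:7>1 E:7>3)
P1→{C,E} P2→{Q,R,S}

Survivors P1:{C,E} P2:{Q,R,S}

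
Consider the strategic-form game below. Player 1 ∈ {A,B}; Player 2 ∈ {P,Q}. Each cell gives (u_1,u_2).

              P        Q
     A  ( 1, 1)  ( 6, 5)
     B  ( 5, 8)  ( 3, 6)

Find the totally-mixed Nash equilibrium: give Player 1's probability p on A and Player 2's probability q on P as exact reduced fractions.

P1 indiff ⇒ q·1+(1-q)·6 = q·5+(1-q)·3 ⇒ q(-4) = (1-q)(-3) ⇒ q = 3/7
P2 indiff ⇒ p·1+(1-p)·8 = p·5+(1-p)·6 ⇒ p(-4) = (1-p)(-2) ⇒ p = 1/3

(p,q) = (1/3, 3/7)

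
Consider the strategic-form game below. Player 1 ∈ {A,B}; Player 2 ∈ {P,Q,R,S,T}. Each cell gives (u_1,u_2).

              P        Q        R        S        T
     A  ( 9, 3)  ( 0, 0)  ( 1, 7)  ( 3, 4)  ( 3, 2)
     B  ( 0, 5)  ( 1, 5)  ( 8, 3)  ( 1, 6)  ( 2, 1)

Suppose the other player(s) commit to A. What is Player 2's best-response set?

u_2(P vs A) = 3
u_2(Q vs A) = 0
u_2(R vs A) = 7
u_2(S vs A) = 4
u_2(T vs A) = 2
max payoff 7 at {R}

BR_2 = {R}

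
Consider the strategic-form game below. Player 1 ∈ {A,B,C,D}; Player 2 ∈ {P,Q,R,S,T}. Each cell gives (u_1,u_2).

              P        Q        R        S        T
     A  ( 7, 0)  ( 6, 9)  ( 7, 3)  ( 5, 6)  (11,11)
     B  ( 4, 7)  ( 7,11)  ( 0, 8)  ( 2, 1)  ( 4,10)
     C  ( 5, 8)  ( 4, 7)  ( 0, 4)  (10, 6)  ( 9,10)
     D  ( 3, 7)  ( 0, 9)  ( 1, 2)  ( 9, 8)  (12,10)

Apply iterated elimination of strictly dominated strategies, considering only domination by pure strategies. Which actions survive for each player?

P2 drop P (T beats it: A:11>0 B:10>7 C:10>8 D:10>7)
P2 drop R (Q beats it: A:9>3 B:11>8 C:7>4 D:9>2)
P2 drop S (Q beats it: A:9>6 B:11>1 C:7>6 D:9>8)
P1 drop C (A beats it: Q:6>4 T:11>9)
P1→{A,B,D} P2→{Q,T}

Survivors P1:{A,B,D} P2:{Q,T}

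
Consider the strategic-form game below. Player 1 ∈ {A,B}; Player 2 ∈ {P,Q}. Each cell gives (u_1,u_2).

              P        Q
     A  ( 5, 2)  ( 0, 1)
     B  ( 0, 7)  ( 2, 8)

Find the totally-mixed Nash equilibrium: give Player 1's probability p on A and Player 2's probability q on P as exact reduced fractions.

P1 indiff ⇒ q·5+(1-q)·0 = q·0+(1-q)·2 ⇒ q(5) = (1-q)(2) ⇒ q = 2/7
P2 indiff ⇒ p·2+(1-p)·7 = p·1+(1-p)·8 ⇒ p(1) = (1-p)(1) ⇒ p = 1/2

p=1/2, q=2/7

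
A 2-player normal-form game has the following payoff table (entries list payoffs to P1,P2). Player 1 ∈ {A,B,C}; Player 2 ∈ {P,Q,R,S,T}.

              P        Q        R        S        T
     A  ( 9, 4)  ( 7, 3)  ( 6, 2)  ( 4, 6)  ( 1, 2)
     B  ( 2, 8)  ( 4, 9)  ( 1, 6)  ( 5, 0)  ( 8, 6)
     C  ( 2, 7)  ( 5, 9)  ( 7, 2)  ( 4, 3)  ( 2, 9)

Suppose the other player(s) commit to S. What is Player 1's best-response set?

P1 best: {B}

u_1(A vs S) = 4
u_1(B vs S) = 5
u_1(C vs S) = 4
max payoff 5 at {B}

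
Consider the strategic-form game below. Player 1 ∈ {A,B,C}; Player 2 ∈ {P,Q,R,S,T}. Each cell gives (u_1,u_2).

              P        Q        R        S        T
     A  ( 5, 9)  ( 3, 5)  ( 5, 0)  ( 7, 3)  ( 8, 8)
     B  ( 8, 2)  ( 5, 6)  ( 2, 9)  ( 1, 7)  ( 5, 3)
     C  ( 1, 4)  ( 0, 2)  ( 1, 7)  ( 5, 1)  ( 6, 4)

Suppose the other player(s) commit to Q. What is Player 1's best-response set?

u_1(A vs Q) = 3
u_1(B vs Q) = 5
u_1(C vs Q) = 0
max payoff 5 at {B}

P1 best: {B}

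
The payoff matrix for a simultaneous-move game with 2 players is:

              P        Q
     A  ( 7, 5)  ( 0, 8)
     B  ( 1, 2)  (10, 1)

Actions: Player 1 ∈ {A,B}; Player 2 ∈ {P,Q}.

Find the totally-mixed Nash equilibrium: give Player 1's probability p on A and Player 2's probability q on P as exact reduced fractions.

(p,q) = (1/4, 5/8)

P1 indiff ⇒ q·7+(1-q)·0 = q·1+(1-q)·10 ⇒ q(6) = (1-q)(10) ⇒ q = 5/8
P2 indiff ⇒ p·5+(1-p)·2 = p·8+(1-p)·1 ⇒ p(-3) = (1-p)(-1) ⇒ p = 1/4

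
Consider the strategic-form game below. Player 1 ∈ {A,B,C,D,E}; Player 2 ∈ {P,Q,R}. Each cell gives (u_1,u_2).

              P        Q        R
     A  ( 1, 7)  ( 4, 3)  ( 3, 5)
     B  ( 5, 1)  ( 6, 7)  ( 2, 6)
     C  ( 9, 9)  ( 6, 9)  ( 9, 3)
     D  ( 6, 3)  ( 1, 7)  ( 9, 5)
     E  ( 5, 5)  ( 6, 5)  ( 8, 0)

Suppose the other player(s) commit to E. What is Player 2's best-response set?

u_2(P vs E) = 5
u_2(Q vs E) = 5
u_2(R vs E) = 0
max payoff 5 at {P,Q}

P2 best: {P,Q}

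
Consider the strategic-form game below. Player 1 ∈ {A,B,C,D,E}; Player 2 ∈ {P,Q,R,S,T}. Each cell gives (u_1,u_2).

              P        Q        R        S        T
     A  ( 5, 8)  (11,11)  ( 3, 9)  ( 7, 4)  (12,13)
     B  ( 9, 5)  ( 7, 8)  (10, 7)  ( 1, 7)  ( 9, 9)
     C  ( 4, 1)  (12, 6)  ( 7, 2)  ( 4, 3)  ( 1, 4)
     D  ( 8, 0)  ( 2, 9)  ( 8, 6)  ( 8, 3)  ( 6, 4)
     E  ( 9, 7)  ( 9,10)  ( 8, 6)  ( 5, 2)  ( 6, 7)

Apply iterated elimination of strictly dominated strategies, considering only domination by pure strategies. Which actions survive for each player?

IESDS → P1:{A,C} P2:{Q,T}

P2 drop P (Q beats it: A:11>8 B:8>5 C:6>1 D:9>0 E:10>7)
P2 drop R (Q beats it: A:11>9 B:8>7 C:6>2 D:9>6 E:10>6)
P1 drop B (A beats it: Q:11>7 S:7>1 T:12>9)
P1 drop E (A beats it: Q:11>9 S:7>5 T:12>6)
P2 drop S (Q beats it: A:11>4 C:6>3 D:9>3)
P1 drop D (A beats it: Q:11>2 T:12>6)
P1→{A,C} P2→{Q,T}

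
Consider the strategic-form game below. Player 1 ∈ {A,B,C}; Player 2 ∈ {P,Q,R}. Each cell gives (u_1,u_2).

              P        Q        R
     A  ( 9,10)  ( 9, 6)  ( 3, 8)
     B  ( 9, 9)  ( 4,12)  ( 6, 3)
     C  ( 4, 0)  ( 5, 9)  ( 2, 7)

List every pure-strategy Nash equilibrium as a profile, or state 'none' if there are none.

(A,P): NE
(A,Q): not NE [P2→P gives 10>6]
(A,R): not NE [P1→B gives 6>3; P2→P gives 10>8]
(B,P): not NE [P2→Q gives 12>9]
(B,Q): not NE [P1→A gives 9>4]
(B,R): not NE [P2→Q gives 12>3]
(C,P): not NE [P1→B gives 9>4; P2→Q gives 9>0]
(C,Q): not NE [P1→A gives 9>5]
(C,R): not NE [P1→B gives 6>2; P2→Q gives 9>7]

PSNE = {(A,P)}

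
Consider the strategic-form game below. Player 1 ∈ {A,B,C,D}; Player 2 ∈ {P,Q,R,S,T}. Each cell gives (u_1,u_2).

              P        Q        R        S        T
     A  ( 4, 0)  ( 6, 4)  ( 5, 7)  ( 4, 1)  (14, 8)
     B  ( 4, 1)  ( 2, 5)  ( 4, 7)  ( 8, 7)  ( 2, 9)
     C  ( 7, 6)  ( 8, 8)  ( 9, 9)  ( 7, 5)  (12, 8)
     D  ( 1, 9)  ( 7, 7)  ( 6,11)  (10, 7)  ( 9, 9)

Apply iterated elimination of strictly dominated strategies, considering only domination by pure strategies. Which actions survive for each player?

Remaining: P1:{A,C} P2:{R,T}

P2 drop P (R beats it: A:7>0 B:7>1 C:9>6 D:11>9)
P1 drop B (D beats it: Q:7>2 R:6>4 S:10>8 T:9>2)
P2 drop Q (R beats it: A:7>4 C:9>8 D:11>7)
P2 drop S (R beats it: A:7>1 C:9>5 D:11>7)
P1 drop D (C beats it: R:9>6 T:12>9)
P1→{A,C} P2→{R,T}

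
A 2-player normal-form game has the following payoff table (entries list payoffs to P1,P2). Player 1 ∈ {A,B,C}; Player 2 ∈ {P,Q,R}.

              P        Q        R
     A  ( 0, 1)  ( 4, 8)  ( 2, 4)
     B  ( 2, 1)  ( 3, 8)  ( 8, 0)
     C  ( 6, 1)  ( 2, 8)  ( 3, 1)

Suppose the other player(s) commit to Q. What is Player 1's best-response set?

BR_1 = {A}

u_1(A vs Q) = 4
u_1(B vs Q) = 3
u_1(C vs Q) = 2
max payoff 4 at {A}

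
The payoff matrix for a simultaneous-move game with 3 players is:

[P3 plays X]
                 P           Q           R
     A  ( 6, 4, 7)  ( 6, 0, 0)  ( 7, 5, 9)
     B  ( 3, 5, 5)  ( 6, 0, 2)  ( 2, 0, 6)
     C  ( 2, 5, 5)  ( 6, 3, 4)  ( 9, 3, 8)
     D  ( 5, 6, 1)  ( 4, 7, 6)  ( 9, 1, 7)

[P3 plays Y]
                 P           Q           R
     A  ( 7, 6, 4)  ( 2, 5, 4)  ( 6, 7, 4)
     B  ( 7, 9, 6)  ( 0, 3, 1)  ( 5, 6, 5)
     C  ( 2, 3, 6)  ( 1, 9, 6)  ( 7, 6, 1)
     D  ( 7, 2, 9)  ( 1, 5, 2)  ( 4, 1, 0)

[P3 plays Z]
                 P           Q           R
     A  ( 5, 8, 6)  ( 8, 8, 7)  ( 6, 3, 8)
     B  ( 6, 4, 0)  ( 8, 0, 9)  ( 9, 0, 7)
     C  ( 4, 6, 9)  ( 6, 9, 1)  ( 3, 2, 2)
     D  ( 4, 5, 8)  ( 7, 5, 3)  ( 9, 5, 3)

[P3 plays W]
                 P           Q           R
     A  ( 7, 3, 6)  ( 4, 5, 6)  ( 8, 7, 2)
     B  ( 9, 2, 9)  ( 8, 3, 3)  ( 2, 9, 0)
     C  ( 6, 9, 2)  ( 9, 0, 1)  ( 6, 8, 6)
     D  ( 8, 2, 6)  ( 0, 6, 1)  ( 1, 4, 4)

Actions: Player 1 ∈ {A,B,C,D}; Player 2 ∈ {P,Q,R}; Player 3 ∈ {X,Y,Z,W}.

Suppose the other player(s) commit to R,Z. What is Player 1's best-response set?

BR_1 = {B,D}

u_1(A vs R,Z) = 6
u_1(B vs R,Z) = 9
u_1(C vs R,Z) = 3
u_1(D vs R,Z) = 9
max payoff 9 at {B,D}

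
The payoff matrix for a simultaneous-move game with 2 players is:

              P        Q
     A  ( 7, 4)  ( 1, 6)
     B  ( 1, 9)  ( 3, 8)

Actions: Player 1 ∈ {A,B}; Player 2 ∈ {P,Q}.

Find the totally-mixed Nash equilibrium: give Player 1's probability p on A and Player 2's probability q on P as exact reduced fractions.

P1 indiff ⇒ q·7+(1-q)·1 = q·1+(1-q)·3 ⇒ q(6) = (1-q)(2) ⇒ q = 1/4
P2 indiff ⇒ p·4+(1-p)·9 = p·6+(1-p)·8 ⇒ p(-2) = (1-p)(-1) ⇒ p = 1/3

(p,q) = (1/3, 1/4)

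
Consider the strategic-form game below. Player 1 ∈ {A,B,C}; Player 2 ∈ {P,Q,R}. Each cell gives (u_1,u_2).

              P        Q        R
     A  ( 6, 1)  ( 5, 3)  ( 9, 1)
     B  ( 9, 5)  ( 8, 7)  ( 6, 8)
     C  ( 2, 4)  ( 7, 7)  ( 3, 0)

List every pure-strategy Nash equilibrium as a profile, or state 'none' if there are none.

(A,P): not NE [P1→B gives 9>6; P2→Q gives 3>1]
(A,Q): not NE [P1→B gives 8>5]
(A,R): not NE [P2→Q gives 3>1]
(B,P): not NE [P2→R gives 8>5]
(B,Q): not NE [P2→R gives 8>7]
(B,R): not NE [P1→A gives 9>6]
(C,P): not NE [P1→B gives 9>2; P2→Q gives 7>4]
(C,Q): not NE [P1→B gives 8>7]
(C,R): not NE [P1→A gives 9>3; P2→Q gives 7>0]

No pure NE.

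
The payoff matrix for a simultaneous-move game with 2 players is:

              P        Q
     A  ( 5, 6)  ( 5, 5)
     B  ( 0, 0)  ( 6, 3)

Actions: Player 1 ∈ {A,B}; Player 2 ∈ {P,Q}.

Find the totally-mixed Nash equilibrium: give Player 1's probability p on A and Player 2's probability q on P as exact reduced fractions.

P1 indiff ⇒ q·5+(1-q)·5 = q·0+(1-q)·6 ⇒ q(5) = (1-q)(1) ⇒ q = 1/6
P2 indiff ⇒ p·6+(1-p)·0 = p·5+(1-p)·3 ⇒ p(1) = (1-p)(3) ⇒ p = 3/4

p=3/4, q=1/6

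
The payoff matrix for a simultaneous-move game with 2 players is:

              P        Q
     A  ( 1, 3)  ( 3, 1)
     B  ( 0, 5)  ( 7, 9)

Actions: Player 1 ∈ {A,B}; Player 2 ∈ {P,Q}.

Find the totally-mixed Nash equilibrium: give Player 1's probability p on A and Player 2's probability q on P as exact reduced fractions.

P1 indiff ⇒ q·1+(1-q)·3 = q·0+(1-q)·7 ⇒ q(1) = (1-q)(4) ⇒ q = 4/5
P2 indiff ⇒ p·3+(1-p)·5 = p·1+(1-p)·9 ⇒ p(2) = (1-p)(4) ⇒ p = 2/3

p=2/3, q=4/5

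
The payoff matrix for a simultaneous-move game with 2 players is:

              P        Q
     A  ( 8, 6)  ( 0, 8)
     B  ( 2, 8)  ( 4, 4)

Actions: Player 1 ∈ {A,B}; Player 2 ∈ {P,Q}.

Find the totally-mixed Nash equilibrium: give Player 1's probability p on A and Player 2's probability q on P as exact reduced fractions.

P1 indiff ⇒ q·8+(1-q)·0 = q·2+(1-q)·4 ⇒ q(6) = (1-q)(4) ⇒ q = 2/5
P2 indiff ⇒ p·6+(1-p)·8 = p·8+(1-p)·4 ⇒ p(-2) = (1-p)(-4) ⇒ p = 2/3

P1 mixes 2/3 on A; P2 mixes 2/5 on P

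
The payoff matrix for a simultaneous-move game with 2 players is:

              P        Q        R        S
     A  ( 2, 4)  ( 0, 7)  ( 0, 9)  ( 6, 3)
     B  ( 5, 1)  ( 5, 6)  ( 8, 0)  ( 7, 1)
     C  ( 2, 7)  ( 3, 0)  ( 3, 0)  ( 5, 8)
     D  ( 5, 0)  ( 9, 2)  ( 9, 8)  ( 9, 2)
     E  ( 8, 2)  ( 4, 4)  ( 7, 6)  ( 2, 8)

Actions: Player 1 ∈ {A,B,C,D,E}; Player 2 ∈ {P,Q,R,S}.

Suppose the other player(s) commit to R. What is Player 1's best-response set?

u_1(A vs R) = 0
u_1(B vs R) = 8
u_1(C vs R) = 3
u_1(D vs R) = 9
u_1(E vs R) = 7
max payoff 9 at {D}

argmax u_1 = {D}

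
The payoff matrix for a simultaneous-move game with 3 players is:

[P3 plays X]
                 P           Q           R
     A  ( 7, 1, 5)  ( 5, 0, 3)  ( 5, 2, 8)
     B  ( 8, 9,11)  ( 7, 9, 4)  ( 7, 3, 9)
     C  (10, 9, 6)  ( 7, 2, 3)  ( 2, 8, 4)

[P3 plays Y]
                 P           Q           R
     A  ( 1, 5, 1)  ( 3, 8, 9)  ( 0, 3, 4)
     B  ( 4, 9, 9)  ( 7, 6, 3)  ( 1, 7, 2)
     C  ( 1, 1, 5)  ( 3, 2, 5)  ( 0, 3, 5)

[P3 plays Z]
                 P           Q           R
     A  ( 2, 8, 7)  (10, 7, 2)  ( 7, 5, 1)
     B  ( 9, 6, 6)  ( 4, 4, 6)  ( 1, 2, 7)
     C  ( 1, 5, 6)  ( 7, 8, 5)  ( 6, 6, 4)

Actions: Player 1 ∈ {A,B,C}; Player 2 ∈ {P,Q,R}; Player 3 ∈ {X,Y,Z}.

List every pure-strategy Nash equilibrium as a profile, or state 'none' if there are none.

(A,P,X): not NE [P1→C gives 10>7; P2→R gives 2>1; P3→Z gives 7>5]
(A,P,Y): not NE [P1→B gives 4>1; P2→Q gives 8>5; P3→Z gives 7>1]
(A,P,Z): not NE [P1→B gives 9>2]
(A,Q,X): not NE [P1→C gives 7>5; P2→R gives 2>0; P3→Y gives 9>3]
(A,Q,Y): not NE [P1→B gives 7>3]
(A,Q,Z): not NE [P2→P gives 8>7; P3→Y gives 9>2]
(A,R,X): not NE [P1→B gives 7>5]
(A,R,Y): not NE [P1→B gives 1>0; P2→Q gives 8>3; P3→X gives 8>4]
(A,R,Z): not NE [P2→P gives 8>5; P3→X gives 8>1]
(B,P,X): not NE [P1→C gives 10>8]
(B,P,Y): not NE [P3→X gives 11>9]
(B,P,Z): not NE [P3→X gives 11>6]
(B,Q,X): not NE [P3→Z gives 6>4]
(B,Q,Y): not NE [P2→P gives 9>6; P3→Z gives 6>3]
(B,Q,Z): not NE [P1→A gives 10>4; P2→P gives 6>4]
(B,R,X): not NE [P2→Q gives 9>3]
(B,R,Y): not NE [P2→P gives 9>7; P3→X gives 9>2]
(B,R,Z): not NE [P1→A gives 7>1; P2→P gives 6>2; P3→X gives 9>7]
(C,P,X): NE
(C,P,Y): not NE [P1→B gives 4>1; P2→R gives 3>1; P3→Z gives 6>5]
(C,P,Z): not NE [P1→B gives 9>1; P2→Q gives 8>5]
(C,Q,X): not NE [P2→P gives 9>2; P3→Z gives 5>3]
(C,Q,Y): not NE [P1→B gives 7>3; P2→R gives 3>2]
(C,Q,Z): not NE [P1→A gives 10>7]
(C,R,X): not NE [P1→B gives 7>2; P2→P gives 9>8; P3→Y gives 5>4]
(C,R,Y): not NE [P1→B gives 1>0]
(C,R,Z): not NE [P1→A gives 7>6; P2→Q gives 8>6; P3→Y gives 5>4]

NE set: (C,P,X)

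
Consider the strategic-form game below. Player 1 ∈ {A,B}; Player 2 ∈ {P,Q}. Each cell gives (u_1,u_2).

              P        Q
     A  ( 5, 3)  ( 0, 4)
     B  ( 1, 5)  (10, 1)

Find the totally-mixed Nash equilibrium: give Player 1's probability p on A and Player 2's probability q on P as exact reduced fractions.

(p,q) = (4/5, 5/7)

P1 indiff ⇒ q·5+(1-q)·0 = q·1+(1-q)·10 ⇒ q(4) = (1-q)(10) ⇒ q = 5/7
P2 indiff ⇒ p·3+(1-p)·5 = p·4+(1-p)·1 ⇒ p(-1) = (1-p)(-4) ⇒ p = 4/5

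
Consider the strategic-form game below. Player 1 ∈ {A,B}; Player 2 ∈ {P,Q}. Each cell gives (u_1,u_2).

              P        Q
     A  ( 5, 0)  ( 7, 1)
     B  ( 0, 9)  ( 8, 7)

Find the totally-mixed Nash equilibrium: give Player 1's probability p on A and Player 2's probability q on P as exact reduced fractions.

P1 indiff ⇒ q·5+(1-q)·7 = q·0+(1-q)·8 ⇒ q(5) = (1-q)(1) ⇒ q = 1/6
P2 indiff ⇒ p·0+(1-p)·9 = p·1+(1-p)·7 ⇒ p(-1) = (1-p)(-2) ⇒ p = 2/3

p=2/3, q=1/6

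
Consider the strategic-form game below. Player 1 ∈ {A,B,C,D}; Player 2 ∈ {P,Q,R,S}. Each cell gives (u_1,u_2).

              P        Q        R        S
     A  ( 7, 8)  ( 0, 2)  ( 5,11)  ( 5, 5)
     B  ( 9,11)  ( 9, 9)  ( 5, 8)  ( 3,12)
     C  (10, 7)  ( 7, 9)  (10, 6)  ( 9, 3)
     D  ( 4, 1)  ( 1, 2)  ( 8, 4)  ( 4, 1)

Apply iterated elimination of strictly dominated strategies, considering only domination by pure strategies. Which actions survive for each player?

P1 drop A (C beats it: P:10>7 Q:7>0 R:10>5 S:9>5)
P1 drop D (C beats it: P:10>4 Q:7>1 R:10>8 S:9>4)
P2 drop R (P beats it: B:11>8 C:7>6)
P1→{B,C} P2→{P,Q,S}

Remaining: P1:{B,C} P2:{P,Q,S}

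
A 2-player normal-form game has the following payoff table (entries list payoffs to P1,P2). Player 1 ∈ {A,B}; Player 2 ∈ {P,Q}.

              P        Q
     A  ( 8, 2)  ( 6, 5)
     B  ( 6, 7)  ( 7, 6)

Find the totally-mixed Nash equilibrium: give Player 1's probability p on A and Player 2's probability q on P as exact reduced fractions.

p=1/4, q=1/3

P1 indiff ⇒ q·8+(1-q)·6 = q·6+(1-q)·7 ⇒ q(2) = (1-q)(1) ⇒ q = 1/3
P2 indiff ⇒ p·2+(1-p)·7 = p·5+(1-p)·6 ⇒ p(-3) = (1-p)(-1) ⇒ p = 1/4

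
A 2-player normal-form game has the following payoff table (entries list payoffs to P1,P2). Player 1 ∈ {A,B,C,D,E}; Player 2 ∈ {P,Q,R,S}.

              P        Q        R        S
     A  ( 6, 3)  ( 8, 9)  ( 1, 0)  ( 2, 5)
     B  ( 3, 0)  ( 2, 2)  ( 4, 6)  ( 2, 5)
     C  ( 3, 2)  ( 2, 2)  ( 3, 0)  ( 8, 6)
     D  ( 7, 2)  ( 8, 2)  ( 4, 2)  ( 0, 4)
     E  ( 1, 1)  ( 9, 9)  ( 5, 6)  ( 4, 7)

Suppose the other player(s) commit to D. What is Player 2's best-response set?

u_2(P vs D) = 2
u_2(Q vs D) = 2
u_2(R vs D) = 2
u_2(S vs D) = 4
max payoff 4 at {S}

P2 best: {S}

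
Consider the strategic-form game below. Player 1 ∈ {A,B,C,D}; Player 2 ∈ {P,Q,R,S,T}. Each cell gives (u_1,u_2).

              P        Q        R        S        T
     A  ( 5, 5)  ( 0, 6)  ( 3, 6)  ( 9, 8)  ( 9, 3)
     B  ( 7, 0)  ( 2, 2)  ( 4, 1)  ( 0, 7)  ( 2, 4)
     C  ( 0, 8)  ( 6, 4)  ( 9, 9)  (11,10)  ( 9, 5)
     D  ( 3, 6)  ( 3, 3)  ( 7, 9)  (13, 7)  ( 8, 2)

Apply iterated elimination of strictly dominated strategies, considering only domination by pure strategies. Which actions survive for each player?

Survivors P1:{C,D} P2:{R,S}

P2 drop P (R beats it: A:6>5 B:1>0 C:9>8 D:9>6)
P1 drop B (C beats it: Q:6>2 R:9>4 S:11>0 T:9>2)
P2 drop Q (S beats it: A:8>6 C:10>4 D:7>3)
P2 drop T (R beats it: A:6>3 C:9>5 D:9>2)
P1 drop A (C beats it: R:9>3 S:11>9)
P1→{C,D} P2→{R,S}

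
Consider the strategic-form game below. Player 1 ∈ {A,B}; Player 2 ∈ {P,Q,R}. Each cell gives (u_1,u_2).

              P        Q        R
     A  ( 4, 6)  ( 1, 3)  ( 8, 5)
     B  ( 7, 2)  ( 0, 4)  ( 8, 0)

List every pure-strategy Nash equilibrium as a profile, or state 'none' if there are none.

No pure NE.

(A,P): not NE [P1→B gives 7>4]
(A,Q): not NE [P2→P gives 6>3]
(A,R): not NE [P2→P gives 6>5]
(B,P): not NE [P2→Q gives 4>2]
(B,Q): not NE [P1→A gives 1>0]
(B,R): not NE [P2→Q gives 4>0]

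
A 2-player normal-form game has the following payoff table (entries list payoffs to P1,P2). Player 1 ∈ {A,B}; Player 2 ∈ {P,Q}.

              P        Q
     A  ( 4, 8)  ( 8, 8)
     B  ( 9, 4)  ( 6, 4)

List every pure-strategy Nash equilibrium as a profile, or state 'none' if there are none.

(A,P): not NE [P1→B gives 9>4]
(A,Q): NE
(B,P): NE
(B,Q): not NE [P1→A gives 8>6]

Nash profiles: (A,Q), (B,P)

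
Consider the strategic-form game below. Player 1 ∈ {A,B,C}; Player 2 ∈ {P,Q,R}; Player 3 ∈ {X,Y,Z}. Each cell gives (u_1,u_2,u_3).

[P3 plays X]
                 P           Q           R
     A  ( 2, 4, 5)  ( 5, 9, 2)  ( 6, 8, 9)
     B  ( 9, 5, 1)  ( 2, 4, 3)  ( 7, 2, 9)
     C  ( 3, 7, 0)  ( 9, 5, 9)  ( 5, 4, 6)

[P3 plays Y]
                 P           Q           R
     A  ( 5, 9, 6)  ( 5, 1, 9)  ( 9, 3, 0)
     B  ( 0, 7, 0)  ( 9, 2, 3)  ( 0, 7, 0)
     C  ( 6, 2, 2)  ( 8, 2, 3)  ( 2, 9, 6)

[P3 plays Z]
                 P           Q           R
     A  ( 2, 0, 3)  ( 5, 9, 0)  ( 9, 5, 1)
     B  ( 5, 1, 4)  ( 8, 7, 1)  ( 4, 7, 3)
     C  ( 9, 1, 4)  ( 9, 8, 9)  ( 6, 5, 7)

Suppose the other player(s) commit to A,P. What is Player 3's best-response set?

u_3(X vs A,P) = 5
u_3(Y vs A,P) = 6
u_3(Z vs A,P) = 3
max payoff 6 at {Y}

P3 best: {Y}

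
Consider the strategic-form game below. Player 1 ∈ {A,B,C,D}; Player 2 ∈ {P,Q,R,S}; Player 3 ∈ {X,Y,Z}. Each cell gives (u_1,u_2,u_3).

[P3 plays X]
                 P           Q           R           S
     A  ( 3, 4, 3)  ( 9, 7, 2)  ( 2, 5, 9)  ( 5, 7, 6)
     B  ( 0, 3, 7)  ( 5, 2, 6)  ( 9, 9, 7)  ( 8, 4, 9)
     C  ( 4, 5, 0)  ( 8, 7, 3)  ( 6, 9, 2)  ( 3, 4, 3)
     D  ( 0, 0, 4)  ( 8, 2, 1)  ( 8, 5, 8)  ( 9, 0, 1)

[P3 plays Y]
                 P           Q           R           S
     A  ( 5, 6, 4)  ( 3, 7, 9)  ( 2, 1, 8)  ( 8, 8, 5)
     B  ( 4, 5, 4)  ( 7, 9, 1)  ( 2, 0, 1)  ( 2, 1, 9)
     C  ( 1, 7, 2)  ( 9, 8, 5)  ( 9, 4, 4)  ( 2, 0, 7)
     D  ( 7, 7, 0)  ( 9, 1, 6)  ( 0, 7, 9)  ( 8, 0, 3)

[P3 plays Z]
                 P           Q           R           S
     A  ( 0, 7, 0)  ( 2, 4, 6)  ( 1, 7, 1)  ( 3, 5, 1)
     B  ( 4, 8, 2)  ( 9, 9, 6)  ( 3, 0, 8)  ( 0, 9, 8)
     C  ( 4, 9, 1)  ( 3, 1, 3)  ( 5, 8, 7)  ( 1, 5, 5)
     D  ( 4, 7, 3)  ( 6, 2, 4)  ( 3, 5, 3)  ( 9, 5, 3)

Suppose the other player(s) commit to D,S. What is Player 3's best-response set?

u_3(X vs D,S) = 1
u_3(Y vs D,S) = 3
u_3(Z vs D,S) = 3
max payoff 3 at {Y,Z}

argmax u_3 = {Y,Z}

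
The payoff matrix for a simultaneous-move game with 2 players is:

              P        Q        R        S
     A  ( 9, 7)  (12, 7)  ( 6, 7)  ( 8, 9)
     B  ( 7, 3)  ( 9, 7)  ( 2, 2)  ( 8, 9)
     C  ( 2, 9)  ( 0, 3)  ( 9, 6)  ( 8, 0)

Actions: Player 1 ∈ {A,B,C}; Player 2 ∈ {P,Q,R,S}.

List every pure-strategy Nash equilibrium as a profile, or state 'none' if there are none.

Nash profiles: (A,S), (B,S)

(A,P): not NE [P2→S gives 9>7]
(A,Q): not NE [P2→S gives 9>7]
(A,R): not NE [P1→C gives 9>6; P2→S gives 9>7]
(A,S): NE
(B,P): not NE [P1→A gives 9>7; P2→S gives 9>3]
(B,Q): not NE [P1→A gives 12>9; P2→S gives 9>7]
(B,R): not NE [P1→C gives 9>2; P2→S gives 9>2]
(B,S): NE
(C,P): not NE [P1→A gives 9>2]
(C,Q): not NE [P1→A gives 12>0; P2→P gives 9>3]
(C,R): not NE [P2→P gives 9>6]
(C,S): not NE [P2→P gives 9>0]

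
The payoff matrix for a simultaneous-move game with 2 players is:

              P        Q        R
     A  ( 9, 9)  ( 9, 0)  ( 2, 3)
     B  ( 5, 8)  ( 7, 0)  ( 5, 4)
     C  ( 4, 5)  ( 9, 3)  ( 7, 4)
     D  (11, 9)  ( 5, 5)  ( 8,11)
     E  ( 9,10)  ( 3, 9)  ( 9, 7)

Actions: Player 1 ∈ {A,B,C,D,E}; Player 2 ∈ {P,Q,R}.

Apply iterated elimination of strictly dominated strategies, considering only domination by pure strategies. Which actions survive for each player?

IESDS → P1:{D,E} P2:{P,R}

P2 drop Q (P beats it: A:9>0 B:8>0 C:5>3 D:9>5 E:10>9)
P1 drop A (D beats it: P:11>9 R:8>2)
P1 drop B (D beats it: P:11>5 R:8>5)
P1 drop C (D beats it: P:11>4 R:8>7)
P1→{D,E} P2→{P,R}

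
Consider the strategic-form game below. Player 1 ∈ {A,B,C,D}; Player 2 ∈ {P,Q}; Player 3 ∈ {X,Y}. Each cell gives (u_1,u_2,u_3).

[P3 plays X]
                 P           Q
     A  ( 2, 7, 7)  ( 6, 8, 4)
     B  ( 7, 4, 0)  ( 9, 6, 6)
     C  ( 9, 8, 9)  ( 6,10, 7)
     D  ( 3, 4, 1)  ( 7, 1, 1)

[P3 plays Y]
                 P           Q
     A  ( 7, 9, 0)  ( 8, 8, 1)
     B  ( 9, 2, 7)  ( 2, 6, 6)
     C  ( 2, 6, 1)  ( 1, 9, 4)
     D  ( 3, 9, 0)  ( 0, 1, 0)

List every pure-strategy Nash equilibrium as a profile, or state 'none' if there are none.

(A,P,X): not NE [P1→C gives 9>2; P2→Q gives 8>7]
(A,P,Y): not NE [P1→B gives 9>7; P3→X gives 7>0]
(A,Q,X): not NE [P1→B gives 9>6]
(A,Q,Y): not NE [P2→P gives 9>8; P3→X gives 4>1]
(B,P,X): not NE [P1→C gives 9>7; P2→Q gives 6>4; P3→Y gives 7>0]
(B,P,Y): not NE [P2→Q gives 6>2]
(B,Q,X): NE
(B,Q,Y): not NE [P1→A gives 8>2]
(C,P,X): not NE [P2→Q gives 10>8]
(C,P,Y): not NE [P1→B gives 9>2; P2→Q gives 9>6; P3→X gives 9>1]
(C,Q,X): not NE [P1→B gives 9>6]
(C,Q,Y): not NE [P1→A gives 8>1; P3→X gives 7>4]
(D,P,X): not NE [P1→C gives 9>3]
(D,P,Y): not NE [P1→B gives 9>3; P3→X gives 1>0]
(D,Q,X): not NE [P1→B gives 9>7; P2→P gives 4>1]
(D,Q,Y): not NE [P1→A gives 8>0; P2→P gives 9>1; P3→X gives 1>0]

Nash profiles: (B,Q,X)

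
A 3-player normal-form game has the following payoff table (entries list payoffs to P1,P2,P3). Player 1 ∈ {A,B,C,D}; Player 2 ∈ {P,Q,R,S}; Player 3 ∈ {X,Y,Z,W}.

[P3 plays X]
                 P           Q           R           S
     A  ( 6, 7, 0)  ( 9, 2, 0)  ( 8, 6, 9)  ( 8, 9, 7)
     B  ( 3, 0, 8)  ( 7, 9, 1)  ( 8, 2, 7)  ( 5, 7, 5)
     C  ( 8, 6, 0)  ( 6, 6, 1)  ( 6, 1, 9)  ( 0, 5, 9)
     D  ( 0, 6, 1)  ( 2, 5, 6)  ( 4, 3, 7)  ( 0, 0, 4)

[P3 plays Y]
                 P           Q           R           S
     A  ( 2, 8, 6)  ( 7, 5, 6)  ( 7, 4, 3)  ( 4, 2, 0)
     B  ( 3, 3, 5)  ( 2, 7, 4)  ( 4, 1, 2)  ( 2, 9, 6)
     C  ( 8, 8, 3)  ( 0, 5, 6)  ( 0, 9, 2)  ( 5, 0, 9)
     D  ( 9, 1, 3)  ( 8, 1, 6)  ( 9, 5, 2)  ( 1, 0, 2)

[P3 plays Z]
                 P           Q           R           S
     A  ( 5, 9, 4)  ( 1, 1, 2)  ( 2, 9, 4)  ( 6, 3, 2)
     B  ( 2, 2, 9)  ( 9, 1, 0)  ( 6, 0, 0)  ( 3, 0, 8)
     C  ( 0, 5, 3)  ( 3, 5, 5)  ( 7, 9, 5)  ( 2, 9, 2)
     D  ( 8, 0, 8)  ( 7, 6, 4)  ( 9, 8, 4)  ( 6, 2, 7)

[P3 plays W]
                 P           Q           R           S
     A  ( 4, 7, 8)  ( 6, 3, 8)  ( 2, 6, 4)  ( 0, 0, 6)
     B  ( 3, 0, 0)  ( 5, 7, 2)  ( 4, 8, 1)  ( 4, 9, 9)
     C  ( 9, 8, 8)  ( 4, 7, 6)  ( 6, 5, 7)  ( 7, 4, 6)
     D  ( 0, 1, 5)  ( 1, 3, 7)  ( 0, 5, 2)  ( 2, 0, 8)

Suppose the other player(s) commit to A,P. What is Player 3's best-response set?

u_3(X vs A,P) = 0
u_3(Y vs A,P) = 6
u_3(Z vs A,P) = 4
u_3(W vs A,P) = 8
max payoff 8 at {W}

P3 best: {W}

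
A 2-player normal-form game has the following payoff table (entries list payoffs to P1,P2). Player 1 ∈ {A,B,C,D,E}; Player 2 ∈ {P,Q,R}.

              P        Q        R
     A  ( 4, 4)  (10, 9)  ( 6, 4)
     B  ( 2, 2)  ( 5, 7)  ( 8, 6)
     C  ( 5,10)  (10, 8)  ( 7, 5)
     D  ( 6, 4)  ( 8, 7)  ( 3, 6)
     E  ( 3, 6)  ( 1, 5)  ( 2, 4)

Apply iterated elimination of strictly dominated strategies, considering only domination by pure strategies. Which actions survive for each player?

Survivors P1:{A,C,D} P2:{P,Q}

P1 drop E (A beats it: P:4>3 Q:10>1 R:6>2)
P2 drop R (Q beats it: A:9>4 B:7>6 C:8>5 D:7>6)
P1 drop B (A beats it: P:4>2 Q:10>5)
P1→{A,C,D} P2→{P,Q}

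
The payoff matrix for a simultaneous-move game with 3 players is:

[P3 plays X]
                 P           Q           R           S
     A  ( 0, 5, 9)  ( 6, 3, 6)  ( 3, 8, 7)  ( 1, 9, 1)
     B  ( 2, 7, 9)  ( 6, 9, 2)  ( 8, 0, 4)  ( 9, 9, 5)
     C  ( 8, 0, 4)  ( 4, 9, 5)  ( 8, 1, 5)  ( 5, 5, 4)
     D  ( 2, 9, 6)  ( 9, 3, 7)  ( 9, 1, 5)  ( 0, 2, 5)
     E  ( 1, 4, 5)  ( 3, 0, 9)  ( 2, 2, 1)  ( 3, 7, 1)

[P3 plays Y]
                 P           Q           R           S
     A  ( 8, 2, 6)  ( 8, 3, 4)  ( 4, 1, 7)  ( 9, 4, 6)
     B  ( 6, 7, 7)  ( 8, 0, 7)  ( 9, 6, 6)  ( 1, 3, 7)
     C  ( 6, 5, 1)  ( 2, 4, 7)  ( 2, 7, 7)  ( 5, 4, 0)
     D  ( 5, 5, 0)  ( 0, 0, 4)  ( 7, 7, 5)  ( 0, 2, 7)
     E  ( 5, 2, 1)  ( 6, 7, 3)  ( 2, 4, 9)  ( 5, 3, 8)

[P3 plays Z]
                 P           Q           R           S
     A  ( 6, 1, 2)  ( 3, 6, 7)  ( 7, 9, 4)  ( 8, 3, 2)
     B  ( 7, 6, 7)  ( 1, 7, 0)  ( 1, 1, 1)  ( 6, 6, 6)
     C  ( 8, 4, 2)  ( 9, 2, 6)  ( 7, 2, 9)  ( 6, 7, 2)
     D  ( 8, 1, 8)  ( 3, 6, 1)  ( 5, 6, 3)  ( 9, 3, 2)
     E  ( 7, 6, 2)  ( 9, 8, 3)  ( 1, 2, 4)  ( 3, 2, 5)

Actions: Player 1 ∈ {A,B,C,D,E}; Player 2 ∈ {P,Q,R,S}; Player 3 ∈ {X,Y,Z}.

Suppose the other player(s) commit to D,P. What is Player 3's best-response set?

argmax u_3 = {Z}

u_3(X vs D,P) = 6
u_3(Y vs D,P) = 0
u_3(Z vs D,P) = 8
max payoff 8 at {Z}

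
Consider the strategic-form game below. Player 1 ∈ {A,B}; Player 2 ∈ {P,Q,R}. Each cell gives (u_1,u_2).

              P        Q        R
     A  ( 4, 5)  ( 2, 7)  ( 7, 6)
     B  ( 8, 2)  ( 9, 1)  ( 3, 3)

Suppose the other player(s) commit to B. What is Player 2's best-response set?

BR_2 = {R}

u_2(P vs B) = 2
u_2(Q vs B) = 1
u_2(R vs B) = 3
max payoff 3 at {R}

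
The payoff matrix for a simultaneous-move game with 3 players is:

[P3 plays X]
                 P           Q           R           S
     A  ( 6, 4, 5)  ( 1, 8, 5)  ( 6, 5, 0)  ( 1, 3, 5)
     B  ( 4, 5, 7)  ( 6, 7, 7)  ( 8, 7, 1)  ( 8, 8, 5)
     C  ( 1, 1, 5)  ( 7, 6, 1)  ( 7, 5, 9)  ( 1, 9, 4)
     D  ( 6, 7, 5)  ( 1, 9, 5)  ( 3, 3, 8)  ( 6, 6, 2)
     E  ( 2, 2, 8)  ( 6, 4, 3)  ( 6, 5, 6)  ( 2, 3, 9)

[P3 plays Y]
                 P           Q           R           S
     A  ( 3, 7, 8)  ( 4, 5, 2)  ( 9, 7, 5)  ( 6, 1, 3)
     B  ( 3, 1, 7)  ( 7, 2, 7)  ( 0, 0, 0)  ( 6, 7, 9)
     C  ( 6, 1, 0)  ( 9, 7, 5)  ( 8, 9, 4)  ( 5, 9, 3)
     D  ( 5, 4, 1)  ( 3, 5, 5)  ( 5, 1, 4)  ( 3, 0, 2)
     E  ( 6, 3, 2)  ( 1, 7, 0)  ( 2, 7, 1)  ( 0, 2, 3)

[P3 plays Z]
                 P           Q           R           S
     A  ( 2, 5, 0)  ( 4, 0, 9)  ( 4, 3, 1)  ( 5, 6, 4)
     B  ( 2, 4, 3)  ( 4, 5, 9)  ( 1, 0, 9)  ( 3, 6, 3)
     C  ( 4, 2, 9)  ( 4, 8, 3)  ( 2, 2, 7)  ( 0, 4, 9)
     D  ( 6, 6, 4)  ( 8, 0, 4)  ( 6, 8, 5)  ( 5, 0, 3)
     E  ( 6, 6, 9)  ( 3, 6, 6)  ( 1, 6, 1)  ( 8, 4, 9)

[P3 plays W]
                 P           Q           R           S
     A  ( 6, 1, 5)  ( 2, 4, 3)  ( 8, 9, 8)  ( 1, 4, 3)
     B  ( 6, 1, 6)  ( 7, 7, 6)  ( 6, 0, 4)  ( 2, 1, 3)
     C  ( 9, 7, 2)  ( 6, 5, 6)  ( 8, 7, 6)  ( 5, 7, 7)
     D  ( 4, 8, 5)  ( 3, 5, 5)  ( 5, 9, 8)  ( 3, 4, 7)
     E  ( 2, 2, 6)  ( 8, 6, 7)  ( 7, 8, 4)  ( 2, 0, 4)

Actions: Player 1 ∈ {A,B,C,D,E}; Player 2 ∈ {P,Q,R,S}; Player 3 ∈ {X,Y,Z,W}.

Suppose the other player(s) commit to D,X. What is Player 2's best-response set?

u_2(P vs D,X) = 7
u_2(Q vs D,X) = 9
u_2(R vs D,X) = 3
u_2(S vs D,X) = 6
max payoff 9 at {Q}

argmax u_2 = {Q}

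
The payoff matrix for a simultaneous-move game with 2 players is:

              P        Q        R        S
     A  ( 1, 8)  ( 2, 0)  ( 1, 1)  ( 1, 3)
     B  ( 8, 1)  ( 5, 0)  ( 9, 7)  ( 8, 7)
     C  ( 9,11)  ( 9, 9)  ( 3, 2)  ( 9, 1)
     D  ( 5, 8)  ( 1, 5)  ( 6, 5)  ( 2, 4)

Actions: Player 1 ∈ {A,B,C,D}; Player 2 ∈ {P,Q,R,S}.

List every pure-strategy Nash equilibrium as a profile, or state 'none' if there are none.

(A,P): not NE [P1→C gives 9>1]
(A,Q): not NE [P1→C gives 9>2; P2→P gives 8>0]
(A,R): not NE [P1→B gives 9>1; P2→P gives 8>1]
(A,S): not NE [P1→C gives 9>1; P2→P gives 8>3]
(B,P): not NE [P1→C gives 9>8; P2→S gives 7>1]
(B,Q): not NE [P1→C gives 9>5; P2→S gives 7>0]
(B,R): NE
(B,S): not NE [P1→C gives 9>8]
(C,P): NE
(C,Q): not NE [P2→P gives 11>9]
(C,R): not NE [P1→B gives 9>3; P2→P gives 11>2]
(C,S): not NE [P2→P gives 11>1]
(D,P): not NE [P1→C gives 9>5]
(D,Q): not NE [P1→C gives 9>1; P2→P gives 8>5]
(D,R): not NE [P1→B gives 9>6; P2→P gives 8>5]
(D,S): not NE [P1→C gives 9>2; P2→P gives 8>4]

PSNE = {(B,R), (C,P)}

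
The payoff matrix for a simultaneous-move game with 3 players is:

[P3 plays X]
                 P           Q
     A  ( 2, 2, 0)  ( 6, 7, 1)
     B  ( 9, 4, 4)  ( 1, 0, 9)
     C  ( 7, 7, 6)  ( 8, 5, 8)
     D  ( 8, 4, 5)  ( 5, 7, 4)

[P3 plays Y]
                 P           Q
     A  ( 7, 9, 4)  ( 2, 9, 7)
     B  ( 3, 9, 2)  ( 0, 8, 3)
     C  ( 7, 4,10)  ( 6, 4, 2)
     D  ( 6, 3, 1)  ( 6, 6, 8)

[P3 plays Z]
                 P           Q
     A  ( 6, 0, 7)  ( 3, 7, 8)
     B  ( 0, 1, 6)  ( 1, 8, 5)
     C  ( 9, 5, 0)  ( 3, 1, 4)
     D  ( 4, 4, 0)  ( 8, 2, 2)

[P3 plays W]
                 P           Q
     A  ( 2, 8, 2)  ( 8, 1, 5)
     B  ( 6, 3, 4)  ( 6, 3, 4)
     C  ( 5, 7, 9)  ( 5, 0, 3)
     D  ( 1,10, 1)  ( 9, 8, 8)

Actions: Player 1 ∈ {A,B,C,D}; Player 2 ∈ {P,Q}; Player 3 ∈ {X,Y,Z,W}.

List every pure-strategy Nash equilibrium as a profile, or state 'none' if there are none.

(A,P,X): not NE [P1→B gives 9>2; P2→Q gives 7>2; P3→Z gives 7>0]
(A,P,Y): not NE [P3→Z gives 7>4]
(A,P,Z): not NE [P1→C gives 9>6; P2→Q gives 7>0]
(A,P,W): not NE [P1→B gives 6>2; P3→Z gives 7>2]
(A,Q,X): not NE [P1→C gives 8>6; P3→Z gives 8>1]
(A,Q,Y): not NE [P1→D gives 6>2; P3→Z gives 8>7]
(A,Q,Z): not NE [P1→D gives 8>3]
(A,Q,W): not NE [P1→D gives 9>8; P2→P gives 8>1; P3→Z gives 8>5]
(B,P,X): not NE [P3→Z gives 6>4]
(B,P,Y): not NE [P1→C gives 7>3; P3→Z gives 6>2]
(B,P,Z): not NE [P1→C gives 9>0; P2→Q gives 8>1]
(B,P,W): not NE [P3→Z gives 6>4]
(B,Q,X): not NE [P1→C gives 8>1; P2→P gives 4>0]
(B,Q,Y): not NE [P1→D gives 6>0; P2→P gives 9>8; P3→X gives 9>3]
(B,Q,Z): not NE [P1→D gives 8>1; P3→X gives 9>5]
(B,Q,W): not NE [P1→D gives 9>6; P3→X gives 9>4]
(C,P,X): not NE [P1→B gives 9>7; P3→Y gives 10>6]
(C,P,Y): NE
(C,P,Z): not NE [P3→Y gives 10>0]
(C,P,W): not NE [P1→B gives 6>5; P3→Y gives 10>9]
(C,Q,X): not NE [P2→P gives 7>5]
(C,Q,Y): not NE [P3→X gives 8>2]
(C,Q,Z): not NE [P1→D gives 8>3; P2→P gives 5>1; P3→X gives 8>4]
(C,Q,W): not NE [P1→D gives 9>5; P2→P gives 7>0; P3→X gives 8>3]
(D,P,X): not NE [P1→B gives 9>8; P2→Q gives 7>4]
(D,P,Y): not NE [P1→C gives 7>6; P2→Q gives 6>3; P3→X gives 5>1]
(D,P,Z): not NE [P1→C gives 9>4; P3→X gives 5>0]
(D,P,W): not NE [P1→B gives 6>1; P3→X gives 5>1]
(D,Q,X): not NE [P1→C gives 8>5; P3→W gives 8>4]
(D,Q,Y): NE
(D,Q,Z): not NE [P2→P gives 4>2; P3→W gives 8>2]
(D,Q,W): not NE [P2→P gives 10>8]

NE set: (C,P,Y), (D,Q,Y)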